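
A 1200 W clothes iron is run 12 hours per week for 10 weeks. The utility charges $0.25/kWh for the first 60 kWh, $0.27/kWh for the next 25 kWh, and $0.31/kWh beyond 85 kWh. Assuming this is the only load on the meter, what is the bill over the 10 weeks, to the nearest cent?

Runtime = 12 h/week × 10 weeks = 120 h
Energy = 1.2 kW × 120 h = 144 kWh
Tier 1 (0–60 kWh): 60 × $0.25 = $15
Tier 2 (60–85 kWh): 25 × $0.27 = $6.75
Above 85 kWh: 59 × $0.31 = $18.29
Bill = $40.04

$40.04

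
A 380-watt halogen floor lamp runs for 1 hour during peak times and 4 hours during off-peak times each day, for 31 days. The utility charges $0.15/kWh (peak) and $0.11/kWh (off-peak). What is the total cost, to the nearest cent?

Peak energy = 0.38 kW × 1 h × 31 = 11.78 kWh
Off-peak energy = 0.38 kW × 4 h × 31 = 47.12 kWh
Cost = 11.78 × $0.15 + 47.12 × $0.11 = $1.767 + $5.1832 = $6.95

$6.95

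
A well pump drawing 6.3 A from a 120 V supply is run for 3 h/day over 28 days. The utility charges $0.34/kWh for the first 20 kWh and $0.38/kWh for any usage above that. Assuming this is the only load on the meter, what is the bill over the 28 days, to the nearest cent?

$23.33

Power = 6.3 A × 120 V = 756 W = 0.756 kW
Runtime = 3 h/day × 28 days = 84 h
Energy = 0.756 kW × 84 h = 63.504 kWh
Tier 1 (0–20 kWh): 20 × $0.34 = $6.8
Above 20 kWh: 43.504 × $0.38 = $16.53152
Bill = $23.33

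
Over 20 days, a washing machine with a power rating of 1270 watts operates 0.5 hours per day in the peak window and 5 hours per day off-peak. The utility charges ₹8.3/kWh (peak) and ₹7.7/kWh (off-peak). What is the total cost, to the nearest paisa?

₹1083.31

Peak energy = 1.27 kW × 0.5 h × 20 = 12.7 kWh
Off-peak energy = 1.27 kW × 5 h × 20 = 127 kWh
Cost = 12.7 × ₹8.3 + 127 × ₹7.7 = ₹105.41 + ₹977.9 = ₹1083.31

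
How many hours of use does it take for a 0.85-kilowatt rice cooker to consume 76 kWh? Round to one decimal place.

89.4 h

Hours = 76 kWh ÷ 0.85 kW = 89.4 h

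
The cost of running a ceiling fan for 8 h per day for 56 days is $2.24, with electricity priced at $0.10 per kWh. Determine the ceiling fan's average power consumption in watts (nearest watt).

Energy = $2.24 ÷ $0.10/kWh = 22.4 kWh
Runtime = 8 h/day × 56 days = 448 h
Power = 22.4 kWh ÷ 448 h = 0.05 kW = 50 W

50 W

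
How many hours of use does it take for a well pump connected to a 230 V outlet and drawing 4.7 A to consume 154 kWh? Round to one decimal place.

Power = 4.7 A × 230 V = 1081 W = 1.081 kW
Hours = 154 kWh ÷ 1.081 kW = 142.5 h

142.5 h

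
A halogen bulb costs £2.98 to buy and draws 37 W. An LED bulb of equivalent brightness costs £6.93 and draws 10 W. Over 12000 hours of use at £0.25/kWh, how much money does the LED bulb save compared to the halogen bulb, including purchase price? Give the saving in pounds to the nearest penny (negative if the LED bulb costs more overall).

halogen bulb: £2.98 + (37/1000) kW × 12000 h × £0.25 = £2.98 + £111 = £113.98
LED bulb: £6.93 + (10/1000) kW × 12000 h × £0.25 = £6.93 + £30 = £36.93
Saving = £113.98 − £36.93 = £77.05

£77.05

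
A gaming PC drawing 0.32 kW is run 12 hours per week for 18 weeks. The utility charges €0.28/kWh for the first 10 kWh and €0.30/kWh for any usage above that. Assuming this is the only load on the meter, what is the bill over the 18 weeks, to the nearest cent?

€20.54

Runtime = 12 h/week × 18 weeks = 216 h
Energy = 0.32 kW × 216 h = 69.12 kWh
Tier 1 (0–10 kWh): 10 × €0.28 = €2.8
Above 10 kWh: 59.12 × €0.30 = €17.736
Bill = €20.54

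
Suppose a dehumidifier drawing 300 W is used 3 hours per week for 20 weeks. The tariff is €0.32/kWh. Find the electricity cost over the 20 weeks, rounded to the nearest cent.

Runtime = 3 h/week × 20 weeks = 60 h
Energy = 0.3 kW × 60 h = 18 kWh
Cost = 18 kWh × €0.32/kWh = €5.76

€5.76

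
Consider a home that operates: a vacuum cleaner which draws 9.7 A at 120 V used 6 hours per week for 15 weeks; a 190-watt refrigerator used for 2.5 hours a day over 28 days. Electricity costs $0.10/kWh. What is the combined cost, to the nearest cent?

$11.81

vacuum cleaner: Power = 9.7 A × 120 V = 1164 W = 1.164 kW
vacuum cleaner: Runtime = 6 h/week × 15 weeks = 90 h
vacuum cleaner: 1.164 kW × 90 h = 104.76 kWh
refrigerator: Runtime = 2.5 h/day × 28 days = 70 h
refrigerator: 0.19 kW × 70 h = 13.3 kWh
Total energy = 118.06 kWh
Cost = 118.06 × $0.10 = $11.81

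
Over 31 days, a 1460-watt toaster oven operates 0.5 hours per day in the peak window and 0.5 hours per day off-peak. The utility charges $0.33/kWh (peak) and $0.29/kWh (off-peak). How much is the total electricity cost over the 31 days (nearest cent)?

$14.03

Peak energy = 1.46 kW × 0.5 h × 31 = 22.63 kWh
Off-peak energy = 1.46 kW × 0.5 h × 31 = 22.63 kWh
Cost = 22.63 × $0.33 + 22.63 × $0.29 = $7.4679 + $6.5627 = $14.03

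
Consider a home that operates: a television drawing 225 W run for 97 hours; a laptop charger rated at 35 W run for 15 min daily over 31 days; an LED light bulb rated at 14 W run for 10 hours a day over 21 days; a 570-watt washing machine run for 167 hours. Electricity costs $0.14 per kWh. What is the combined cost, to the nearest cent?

$16.83

television: 0.225 kW × 97 h = 21.825 kWh
laptop charger: Runtime = 15 min × 31 = 465 min = 7.75 h
laptop charger: 0.035 kW × 7.75 h = 0.27125 kWh
LED light bulb: Runtime = 10 h/day × 21 days = 210 h
LED light bulb: 0.014 kW × 210 h = 2.94 kWh
washing machine: 0.57 kW × 167 h = 95.19 kWh
Total energy = 120.22625 kWh
Cost = 120.22625 × $0.14 = $16.83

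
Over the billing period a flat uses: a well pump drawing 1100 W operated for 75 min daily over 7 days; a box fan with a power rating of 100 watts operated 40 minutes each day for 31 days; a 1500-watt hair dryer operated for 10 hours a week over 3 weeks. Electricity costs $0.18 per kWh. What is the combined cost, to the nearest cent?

well pump: Runtime = 75 min × 7 = 525 min = 8.75 h
well pump: 1.1 kW × 8.75 h = 9.625 kWh
box fan: Runtime = 40 min × 31 = 1240 min = 20.666666… h
box fan: 0.1 kW × 20.666666… h = 2.066666… kWh
hair dryer: Runtime = 10 h/week × 3 weeks = 30 h
hair dryer: 1.5 kW × 30 h = 45 kWh
Total energy = 56.691666… kWh
Cost = 56.691666… × $0.18 = $10.20

$10.20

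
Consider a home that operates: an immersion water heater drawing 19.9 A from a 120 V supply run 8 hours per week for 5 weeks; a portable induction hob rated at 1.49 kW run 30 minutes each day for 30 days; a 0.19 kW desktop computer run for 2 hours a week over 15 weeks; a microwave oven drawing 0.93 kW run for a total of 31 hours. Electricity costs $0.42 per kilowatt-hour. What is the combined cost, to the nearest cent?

$64.01

immersion water heater: Power = 19.9 A × 120 V = 2388 W = 2.388 kW
immersion water heater: Runtime = 8 h/week × 5 weeks = 40 h
immersion water heater: 2.388 kW × 40 h = 95.52 kWh
portable induction hob: Runtime = 30 min × 30 = 900 min = 15 h
portable induction hob: 1.49 kW × 15 h = 22.35 kWh
desktop computer: Runtime = 2 h/week × 15 weeks = 30 h
desktop computer: 0.19 kW × 30 h = 5.7 kWh
microwave oven: 0.93 kW × 31 h = 28.83 kWh
Total energy = 152.4 kWh
Cost = 152.4 × $0.42 = $64.01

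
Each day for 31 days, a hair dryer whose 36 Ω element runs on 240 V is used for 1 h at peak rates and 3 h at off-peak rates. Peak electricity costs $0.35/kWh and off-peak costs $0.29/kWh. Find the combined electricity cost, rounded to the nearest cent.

Power = V²/R = 240²/36 = 1600 W = 1.6 kW
Peak energy = 1.6 kW × 1 h × 31 = 49.6 kWh
Off-peak energy = 1.6 kW × 3 h × 31 = 148.8 kWh
Cost = 49.6 × $0.35 + 148.8 × $0.29 = $17.36 + $43.152 = $60.51

$60.51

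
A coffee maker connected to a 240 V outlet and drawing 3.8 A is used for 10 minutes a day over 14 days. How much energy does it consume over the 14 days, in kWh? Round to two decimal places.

2.13 kWh

Power = 3.8 A × 240 V = 912 W = 0.912 kW
Runtime = 10 min × 14 = 140 min = 2.333333… h
Energy = 0.912 kW × 2.333333… h = 2.128 kWh ≈ 2.13 kWh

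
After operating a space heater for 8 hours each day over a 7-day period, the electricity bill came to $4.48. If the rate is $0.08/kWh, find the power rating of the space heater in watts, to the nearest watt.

1000 W

Energy = $4.48 ÷ $0.08/kWh = 56 kWh
Runtime = 8 h/day × 7 days = 56 h
Power = 56 kWh ÷ 56 h = 1 kW = 1000 W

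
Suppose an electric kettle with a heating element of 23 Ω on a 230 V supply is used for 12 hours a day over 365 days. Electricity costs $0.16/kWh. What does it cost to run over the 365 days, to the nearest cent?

$1611.84

Power = V²/R = 230²/23 = 2300 W = 2.3 kW
Runtime = 12 h/day × 365 days = 4380 h
Energy = 2.3 kW × 4380 h = 10074 kWh
Cost = 10074 kWh × $0.16/kWh = $1611.84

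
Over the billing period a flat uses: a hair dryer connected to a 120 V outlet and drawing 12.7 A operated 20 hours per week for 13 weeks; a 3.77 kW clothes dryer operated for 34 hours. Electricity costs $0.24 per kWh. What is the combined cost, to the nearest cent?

hair dryer: Power = 12.7 A × 120 V = 1524 W = 1.524 kW
hair dryer: Runtime = 20 h/week × 13 weeks = 260 h
hair dryer: 1.524 kW × 260 h = 396.24 kWh
clothes dryer: 3.77 kW × 34 h = 128.18 kWh
Total energy = 524.42 kWh
Cost = 524.42 × $0.24 = $125.86

$125.86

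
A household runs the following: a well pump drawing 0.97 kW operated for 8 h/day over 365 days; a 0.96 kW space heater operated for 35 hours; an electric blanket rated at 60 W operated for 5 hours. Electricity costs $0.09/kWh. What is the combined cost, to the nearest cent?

$257.97

well pump: Runtime = 8 h/day × 365 days = 2920 h
well pump: 0.97 kW × 2920 h = 2832.4 kWh
space heater: 0.96 kW × 35 h = 33.6 kWh
electric blanket: 0.06 kW × 5 h = 0.3 kWh
Total energy = 2866.3 kWh
Cost = 2866.3 × $0.09 = $257.97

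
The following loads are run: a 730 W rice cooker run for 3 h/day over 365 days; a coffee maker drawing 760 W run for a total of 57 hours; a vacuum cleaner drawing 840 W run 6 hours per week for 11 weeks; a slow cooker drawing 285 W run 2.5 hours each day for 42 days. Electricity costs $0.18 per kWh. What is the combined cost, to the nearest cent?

rice cooker: Runtime = 3 h/day × 365 days = 1095 h
rice cooker: 0.73 kW × 1095 h = 799.35 kWh
coffee maker: 0.76 kW × 57 h = 43.32 kWh
vacuum cleaner: Runtime = 6 h/week × 11 weeks = 66 h
vacuum cleaner: 0.84 kW × 66 h = 55.44 kWh
slow cooker: Runtime = 2.5 h/day × 42 days = 105 h
slow cooker: 0.285 kW × 105 h = 29.925 kWh
Total energy = 928.035 kWh
Cost = 928.035 × $0.18 = $167.05

$167.05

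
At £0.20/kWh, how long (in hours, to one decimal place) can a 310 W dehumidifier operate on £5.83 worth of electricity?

Energy available = £5.83 ÷ £0.20/kWh = 29.15 kWh
Hours = 29.15 kWh ÷ 0.31 kW = 94.0 h

94.0 h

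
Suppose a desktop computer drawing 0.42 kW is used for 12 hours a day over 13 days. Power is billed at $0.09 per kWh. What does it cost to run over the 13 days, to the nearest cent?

Runtime = 12 h/day × 13 days = 156 h
Energy = 0.42 kW × 156 h = 65.52 kWh
Cost = 65.52 kWh × $0.09/kWh = $5.90

$5.90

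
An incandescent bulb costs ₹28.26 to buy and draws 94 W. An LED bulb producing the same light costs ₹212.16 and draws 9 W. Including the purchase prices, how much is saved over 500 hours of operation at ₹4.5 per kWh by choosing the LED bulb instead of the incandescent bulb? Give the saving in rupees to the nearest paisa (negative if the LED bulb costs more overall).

₹7.35

incandescent bulb: ₹28.26 + (94/1000) kW × 500 h × ₹4.5 = ₹28.26 + ₹211.5 = ₹239.76
LED bulb: ₹212.16 + (9/1000) kW × 500 h × ₹4.5 = ₹212.16 + ₹20.25 = ₹232.41
Saving = ₹239.76 − ₹232.41 = ₹7.35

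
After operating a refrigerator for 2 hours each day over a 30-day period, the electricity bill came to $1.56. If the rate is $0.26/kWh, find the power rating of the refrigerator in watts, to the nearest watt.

100 W

Energy = $1.56 ÷ $0.26/kWh = 6 kWh
Runtime = 2 h/day × 30 days = 60 h
Power = 6 kWh ÷ 60 h = 0.1 kW = 100 W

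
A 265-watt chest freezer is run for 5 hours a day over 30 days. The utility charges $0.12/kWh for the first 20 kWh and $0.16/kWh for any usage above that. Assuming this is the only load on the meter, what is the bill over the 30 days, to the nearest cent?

$5.56

Runtime = 5 h/day × 30 days = 150 h
Energy = 0.265 kW × 150 h = 39.75 kWh
Tier 1 (0–20 kWh): 20 × $0.12 = $2.4
Above 20 kWh: 19.75 × $0.16 = $3.16
Bill = $5.56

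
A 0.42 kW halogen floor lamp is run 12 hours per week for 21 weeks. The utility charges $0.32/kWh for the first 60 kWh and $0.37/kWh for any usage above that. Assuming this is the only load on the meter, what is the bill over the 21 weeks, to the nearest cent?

Runtime = 12 h/week × 21 weeks = 252 h
Energy = 0.42 kW × 252 h = 105.84 kWh
Tier 1 (0–60 kWh): 60 × $0.32 = $19.2
Above 60 kWh: 45.84 × $0.37 = $16.9608
Bill = $36.16

$36.16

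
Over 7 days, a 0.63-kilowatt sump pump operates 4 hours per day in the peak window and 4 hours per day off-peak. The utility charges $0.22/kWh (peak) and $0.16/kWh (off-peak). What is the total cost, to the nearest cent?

$6.70

Peak energy = 0.63 kW × 4 h × 7 = 17.64 kWh
Off-peak energy = 0.63 kW × 4 h × 7 = 17.64 kWh
Cost = 17.64 × $0.22 + 17.64 × $0.16 = $3.8808 + $2.8224 = $6.70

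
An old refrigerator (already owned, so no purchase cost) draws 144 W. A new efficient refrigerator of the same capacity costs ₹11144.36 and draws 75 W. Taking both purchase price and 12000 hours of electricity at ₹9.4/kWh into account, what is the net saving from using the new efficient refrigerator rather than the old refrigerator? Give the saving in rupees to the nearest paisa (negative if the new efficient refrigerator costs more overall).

-₹3361.16

old refrigerator: ₹0.00 + (144/1000) kW × 12000 h × ₹9.4 = ₹0.00 + ₹16243.2 = ₹16243.2
new efficient refrigerator: ₹11144.36 + (75/1000) kW × 12000 h × ₹9.4 = ₹11144.36 + ₹8460 = ₹19604.36
Saving = ₹16243.2 − ₹19604.36 = −₹3361.16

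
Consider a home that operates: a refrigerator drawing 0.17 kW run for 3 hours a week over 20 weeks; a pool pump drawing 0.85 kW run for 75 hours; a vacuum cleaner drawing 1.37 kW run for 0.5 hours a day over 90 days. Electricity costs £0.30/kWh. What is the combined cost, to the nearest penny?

£40.68

refrigerator: Runtime = 3 h/week × 20 weeks = 60 h
refrigerator: 0.17 kW × 60 h = 10.2 kWh
pool pump: 0.85 kW × 75 h = 63.75 kWh
vacuum cleaner: Runtime = 0.5 h/day × 90 days = 45 h
vacuum cleaner: 1.37 kW × 45 h = 61.65 kWh
Total energy = 135.6 kWh
Cost = 135.6 × £0.30 = £40.68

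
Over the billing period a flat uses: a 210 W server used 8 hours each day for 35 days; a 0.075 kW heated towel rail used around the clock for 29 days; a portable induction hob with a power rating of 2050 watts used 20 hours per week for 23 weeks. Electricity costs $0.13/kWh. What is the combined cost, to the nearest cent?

$137.02

server: Runtime = 8 h/day × 35 days = 280 h
server: 0.21 kW × 280 h = 58.8 kWh
heated towel rail: Runtime = 24 h × 29 = 696 h
heated towel rail: 0.075 kW × 696 h = 52.2 kWh
portable induction hob: Runtime = 20 h/week × 23 weeks = 460 h
portable induction hob: 2.05 kW × 460 h = 943 kWh
Total energy = 1054 kWh
Cost = 1054 × $0.13 = $137.02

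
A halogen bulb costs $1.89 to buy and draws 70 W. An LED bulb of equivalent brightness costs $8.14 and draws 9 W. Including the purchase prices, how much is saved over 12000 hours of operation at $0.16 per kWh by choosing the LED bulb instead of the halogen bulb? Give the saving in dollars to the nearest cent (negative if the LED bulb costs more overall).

$110.87

halogen bulb: $1.89 + (70/1000) kW × 12000 h × $0.16 = $1.89 + $134.4 = $136.29
LED bulb: $8.14 + (9/1000) kW × 12000 h × $0.16 = $8.14 + $17.28 = $25.42
Saving = $136.29 − $25.42 = $110.87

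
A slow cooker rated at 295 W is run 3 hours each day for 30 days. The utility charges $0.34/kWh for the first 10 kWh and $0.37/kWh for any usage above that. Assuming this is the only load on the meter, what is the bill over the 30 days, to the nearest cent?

Runtime = 3 h/day × 30 days = 90 h
Energy = 0.295 kW × 90 h = 26.55 kWh
Tier 1 (0–10 kWh): 10 × $0.34 = $3.4
Above 10 kWh: 16.55 × $0.37 = $6.1235
Bill = $9.52

$9.52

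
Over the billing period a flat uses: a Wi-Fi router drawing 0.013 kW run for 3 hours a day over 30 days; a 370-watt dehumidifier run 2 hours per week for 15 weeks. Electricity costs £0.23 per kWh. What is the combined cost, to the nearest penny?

£2.82

Wi-Fi router: Runtime = 3 h/day × 30 days = 90 h
Wi-Fi router: 0.013 kW × 90 h = 1.17 kWh
dehumidifier: Runtime = 2 h/week × 15 weeks = 30 h
dehumidifier: 0.37 kW × 30 h = 11.1 kWh
Total energy = 12.27 kWh
Cost = 12.27 × £0.23 = £2.82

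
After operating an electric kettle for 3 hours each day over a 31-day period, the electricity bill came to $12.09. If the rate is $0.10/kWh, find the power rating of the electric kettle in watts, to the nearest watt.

Energy = $12.09 ÷ $0.10/kWh = 120.9 kWh
Runtime = 3 h/day × 31 days = 93 h
Power = 120.9 kWh ÷ 93 h = 1.3 kW = 1300 W

1300 W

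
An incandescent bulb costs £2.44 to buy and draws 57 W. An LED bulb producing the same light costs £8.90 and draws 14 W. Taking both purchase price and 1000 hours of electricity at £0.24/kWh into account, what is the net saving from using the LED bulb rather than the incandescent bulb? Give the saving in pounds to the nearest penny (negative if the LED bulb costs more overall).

£3.86

incandescent bulb: £2.44 + (57/1000) kW × 1000 h × £0.24 = £2.44 + £13.68 = £16.12
LED bulb: £8.90 + (14/1000) kW × 1000 h × £0.24 = £8.90 + £3.36 = £12.26
Saving = £16.12 − £12.26 = £3.86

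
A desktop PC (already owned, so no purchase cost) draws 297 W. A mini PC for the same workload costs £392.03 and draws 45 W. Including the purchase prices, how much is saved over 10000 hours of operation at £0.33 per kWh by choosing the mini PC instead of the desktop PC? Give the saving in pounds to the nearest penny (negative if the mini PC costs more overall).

desktop PC: £0.00 + (297/1000) kW × 10000 h × £0.33 = £0.00 + £980.1 = £980.1
mini PC: £392.03 + (45/1000) kW × 10000 h × £0.33 = £392.03 + £148.5 = £540.53
Saving = £980.1 − £540.53 = £439.57

£439.57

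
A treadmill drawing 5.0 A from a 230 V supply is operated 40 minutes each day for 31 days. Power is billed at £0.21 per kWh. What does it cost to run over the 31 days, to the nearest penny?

£4.99

Power = 5.0 A × 230 V = 1150 W = 1.15 kW
Runtime = 40 min × 31 = 1240 min = 20.666666… h
Energy = 1.15 kW × 20.666666… h = 23.766666… kWh
Cost = 23.766666… kWh × £0.21/kWh = £4.99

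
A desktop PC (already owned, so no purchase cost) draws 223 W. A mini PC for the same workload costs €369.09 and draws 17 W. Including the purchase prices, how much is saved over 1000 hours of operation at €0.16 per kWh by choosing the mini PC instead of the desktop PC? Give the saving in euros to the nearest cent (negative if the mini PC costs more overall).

desktop PC: €0.00 + (223/1000) kW × 1000 h × €0.16 = €0.00 + €35.68 = €35.68
mini PC: €369.09 + (17/1000) kW × 1000 h × €0.16 = €369.09 + €2.72 = €371.81
Saving = €35.68 − €371.81 = −€336.13

-€336.13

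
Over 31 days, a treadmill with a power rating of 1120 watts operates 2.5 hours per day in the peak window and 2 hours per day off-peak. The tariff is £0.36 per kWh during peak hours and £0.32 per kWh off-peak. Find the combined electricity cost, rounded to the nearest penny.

£53.47

Peak energy = 1.12 kW × 2.5 h × 31 = 86.8 kWh
Off-peak energy = 1.12 kW × 2 h × 31 = 69.44 kWh
Cost = 86.8 × £0.36 + 69.44 × £0.32 = £31.248 + £22.2208 = £53.47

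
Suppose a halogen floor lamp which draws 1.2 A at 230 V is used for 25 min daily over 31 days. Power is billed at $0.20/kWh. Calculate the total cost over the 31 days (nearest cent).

$0.71

Power = 1.2 A × 230 V = 276 W = 0.276 kW
Runtime = 25 min × 31 = 775 min = 12.916666… h
Energy = 0.276 kW × 12.916666… h = 3.565 kWh
Cost = 3.565 kWh × $0.20/kWh = $0.71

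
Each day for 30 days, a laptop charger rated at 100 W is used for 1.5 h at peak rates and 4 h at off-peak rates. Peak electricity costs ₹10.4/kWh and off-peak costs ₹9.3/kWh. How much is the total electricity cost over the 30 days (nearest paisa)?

Peak energy = 0.1 kW × 1.5 h × 30 = 4.5 kWh
Off-peak energy = 0.1 kW × 4 h × 30 = 12 kWh
Cost = 4.5 × ₹10.4 + 12 × ₹9.3 = ₹46.8 + ₹111.6 = ₹158.40

₹158.40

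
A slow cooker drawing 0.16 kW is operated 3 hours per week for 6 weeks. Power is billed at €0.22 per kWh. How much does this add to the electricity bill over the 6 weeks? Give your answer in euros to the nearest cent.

€0.63

Runtime = 3 h/week × 6 weeks = 18 h
Energy = 0.16 kW × 18 h = 2.88 kWh
Cost = 2.88 kWh × €0.22/kWh = €0.63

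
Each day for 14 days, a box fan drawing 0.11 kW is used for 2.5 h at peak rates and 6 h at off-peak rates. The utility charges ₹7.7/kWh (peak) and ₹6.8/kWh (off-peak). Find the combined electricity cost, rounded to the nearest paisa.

Peak energy = 0.11 kW × 2.5 h × 14 = 3.85 kWh
Off-peak energy = 0.11 kW × 6 h × 14 = 9.24 kWh
Cost = 3.85 × ₹7.7 + 9.24 × ₹6.8 = ₹29.645 + ₹62.832 = ₹92.48

₹92.48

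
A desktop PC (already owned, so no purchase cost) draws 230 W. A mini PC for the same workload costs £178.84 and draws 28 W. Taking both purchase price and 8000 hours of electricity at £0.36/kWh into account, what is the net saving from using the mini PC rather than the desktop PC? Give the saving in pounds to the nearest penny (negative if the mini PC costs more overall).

£402.92

desktop PC: £0.00 + (230/1000) kW × 8000 h × £0.36 = £0.00 + £662.4 = £662.4
mini PC: £178.84 + (28/1000) kW × 8000 h × £0.36 = £178.84 + £80.64 = £259.48
Saving = £662.4 − £259.48 = £402.92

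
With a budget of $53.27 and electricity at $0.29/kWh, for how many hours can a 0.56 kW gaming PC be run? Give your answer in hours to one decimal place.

Energy available = $53.27 ÷ $0.29/kWh = 183.6897 kWh
Hours = 183.6897 kWh ÷ 0.56 kW = 328.0 h

328.0 h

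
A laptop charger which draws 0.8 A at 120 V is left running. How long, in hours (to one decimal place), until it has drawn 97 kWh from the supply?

Power = 0.8 A × 120 V = 96 W = 0.096 kW
Hours = 97 kWh ÷ 0.096 kW = 1010.4 h

1010.4 h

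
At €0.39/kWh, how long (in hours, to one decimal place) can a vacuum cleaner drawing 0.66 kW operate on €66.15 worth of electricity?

257.0 h

Energy available = €66.15 ÷ €0.39/kWh = 169.6154 kWh
Hours = 169.6154 kWh ÷ 0.66 kW = 257.0 h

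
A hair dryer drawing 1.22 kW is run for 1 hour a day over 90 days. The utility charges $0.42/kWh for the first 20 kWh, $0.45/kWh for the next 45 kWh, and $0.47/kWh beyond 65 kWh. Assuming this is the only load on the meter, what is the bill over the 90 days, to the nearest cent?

$49.71

Runtime = 1 h/day × 90 days = 90 h
Energy = 1.22 kW × 90 h = 109.8 kWh
Tier 1 (0–20 kWh): 20 × $0.42 = $8.4
Tier 2 (20–65 kWh): 45 × $0.45 = $20.25
Above 65 kWh: 44.8 × $0.47 = $21.056
Bill = $49.71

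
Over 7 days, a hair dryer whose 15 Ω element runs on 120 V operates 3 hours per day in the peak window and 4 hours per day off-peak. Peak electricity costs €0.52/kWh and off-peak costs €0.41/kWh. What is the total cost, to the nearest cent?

Power = V²/R = 120²/15 = 960 W = 0.96 kW
Peak energy = 0.96 kW × 3 h × 7 = 20.16 kWh
Off-peak energy = 0.96 kW × 4 h × 7 = 26.88 kWh
Cost = 20.16 × €0.52 + 26.88 × €0.41 = €10.4832 + €11.0208 = €21.50

€21.50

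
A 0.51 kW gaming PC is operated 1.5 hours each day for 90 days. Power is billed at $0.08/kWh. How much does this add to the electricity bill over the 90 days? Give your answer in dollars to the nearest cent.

$5.51

Runtime = 1.5 h/day × 90 days = 135 h
Energy = 0.51 kW × 135 h = 68.85 kWh
Cost = 68.85 kWh × $0.08/kWh = $5.51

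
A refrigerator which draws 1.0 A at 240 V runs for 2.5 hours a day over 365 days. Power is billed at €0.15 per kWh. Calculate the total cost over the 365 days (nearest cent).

Power = 1.0 A × 240 V = 240 W = 0.24 kW
Runtime = 2.5 h/day × 365 days = 912.5 h
Energy = 0.24 kW × 912.5 h = 219 kWh
Cost = 219 kWh × €0.15/kWh = €32.85

€32.85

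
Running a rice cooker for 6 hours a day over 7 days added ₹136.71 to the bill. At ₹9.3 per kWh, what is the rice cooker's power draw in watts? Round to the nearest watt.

350 W

Energy = ₹136.71 ÷ ₹9.3/kWh = 14.7 kWh
Runtime = 6 h/day × 7 days = 42 h
Power = 14.7 kWh ÷ 42 h = 0.35 kW = 350 W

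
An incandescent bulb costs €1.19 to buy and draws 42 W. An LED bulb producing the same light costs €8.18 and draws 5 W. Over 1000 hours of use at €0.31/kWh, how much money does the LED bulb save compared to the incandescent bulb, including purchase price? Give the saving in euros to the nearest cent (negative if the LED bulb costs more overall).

€4.48

incandescent bulb: €1.19 + (42/1000) kW × 1000 h × €0.31 = €1.19 + €13.02 = €14.21
LED bulb: €8.18 + (5/1000) kW × 1000 h × €0.31 = €8.18 + €1.55 = €9.73
Saving = €14.21 − €9.73 = €4.48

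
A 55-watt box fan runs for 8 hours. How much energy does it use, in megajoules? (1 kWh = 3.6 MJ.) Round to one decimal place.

Energy = 0.055 kW × 8 h = 0.44 kWh
= 0.44 × 3.6 MJ = 1.6 MJ

1.6 MJ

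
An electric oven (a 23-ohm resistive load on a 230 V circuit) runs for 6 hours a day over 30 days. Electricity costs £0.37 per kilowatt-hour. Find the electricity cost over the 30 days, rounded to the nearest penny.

Power = V²/R = 230²/23 = 2300 W = 2.3 kW
Runtime = 6 h/day × 30 days = 180 h
Energy = 2.3 kW × 180 h = 414 kWh
Cost = 414 kWh × £0.37/kWh = £153.18

£153.18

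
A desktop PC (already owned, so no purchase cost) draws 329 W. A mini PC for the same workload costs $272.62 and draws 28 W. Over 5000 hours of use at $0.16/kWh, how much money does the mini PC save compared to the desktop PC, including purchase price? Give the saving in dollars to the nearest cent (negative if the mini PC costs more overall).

-$31.82

desktop PC: $0.00 + (329/1000) kW × 5000 h × $0.16 = $0.00 + $263.2 = $263.2
mini PC: $272.62 + (28/1000) kW × 5000 h × $0.16 = $272.62 + $22.4 = $295.02
Saving = $263.2 − $295.02 = −$31.82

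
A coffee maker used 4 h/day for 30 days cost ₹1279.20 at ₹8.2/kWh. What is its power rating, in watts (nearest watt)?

1300 W

Energy = ₹1279.20 ÷ ₹8.2/kWh = 156 kWh
Runtime = 4 h/day × 30 days = 120 h
Power = 156 kWh ÷ 120 h = 1.3 kW = 1300 W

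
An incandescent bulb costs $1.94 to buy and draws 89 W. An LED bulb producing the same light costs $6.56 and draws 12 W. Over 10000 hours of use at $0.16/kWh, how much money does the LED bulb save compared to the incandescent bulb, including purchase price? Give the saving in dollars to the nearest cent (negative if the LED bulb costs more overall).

incandescent bulb: $1.94 + (89/1000) kW × 10000 h × $0.16 = $1.94 + $142.4 = $144.34
LED bulb: $6.56 + (12/1000) kW × 10000 h × $0.16 = $6.56 + $19.2 = $25.76
Saving = $144.34 − $25.76 = $118.58

$118.58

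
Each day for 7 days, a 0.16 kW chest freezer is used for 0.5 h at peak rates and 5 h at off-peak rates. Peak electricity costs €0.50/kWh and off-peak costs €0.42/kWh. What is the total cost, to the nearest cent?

€2.63

Peak energy = 0.16 kW × 0.5 h × 7 = 0.56 kWh
Off-peak energy = 0.16 kW × 5 h × 7 = 5.6 kWh
Cost = 0.56 × €0.50 + 5.6 × €0.42 = €0.28 + €2.352 = €2.63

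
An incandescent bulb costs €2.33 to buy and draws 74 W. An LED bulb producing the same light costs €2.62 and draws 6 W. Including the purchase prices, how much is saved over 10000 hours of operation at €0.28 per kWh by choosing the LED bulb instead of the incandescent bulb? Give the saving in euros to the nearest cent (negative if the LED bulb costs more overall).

€190.11

incandescent bulb: €2.33 + (74/1000) kW × 10000 h × €0.28 = €2.33 + €207.2 = €209.53
LED bulb: €2.62 + (6/1000) kW × 10000 h × €0.28 = €2.62 + €16.8 = €19.42
Saving = €209.53 − €19.42 = €190.11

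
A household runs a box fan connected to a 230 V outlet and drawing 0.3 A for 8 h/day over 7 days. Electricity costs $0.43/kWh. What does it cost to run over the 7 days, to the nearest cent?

$1.66

Power = 0.3 A × 230 V = 69 W = 0.069 kW
Runtime = 8 h/day × 7 days = 56 h
Energy = 0.069 kW × 56 h = 3.864 kWh
Cost = 3.864 kWh × $0.43/kWh = $1.66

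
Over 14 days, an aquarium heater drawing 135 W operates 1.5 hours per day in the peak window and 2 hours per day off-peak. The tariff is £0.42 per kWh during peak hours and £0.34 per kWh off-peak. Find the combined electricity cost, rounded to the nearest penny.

£2.48

Peak energy = 0.135 kW × 1.5 h × 14 = 2.835 kWh
Off-peak energy = 0.135 kW × 2 h × 14 = 3.78 kWh
Cost = 2.835 × £0.42 + 3.78 × £0.34 = £1.1907 + £1.2852 = £2.48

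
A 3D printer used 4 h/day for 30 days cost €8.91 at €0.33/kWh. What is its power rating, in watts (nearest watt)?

Energy = €8.91 ÷ €0.33/kWh = 27 kWh
Runtime = 4 h/day × 30 days = 120 h
Power = 27 kWh ÷ 120 h = 0.225 kW = 225 W

225 W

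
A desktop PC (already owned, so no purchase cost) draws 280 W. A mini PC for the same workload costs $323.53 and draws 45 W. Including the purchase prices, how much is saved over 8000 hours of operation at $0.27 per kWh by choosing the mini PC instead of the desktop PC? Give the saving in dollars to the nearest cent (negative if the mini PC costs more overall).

desktop PC: $0.00 + (280/1000) kW × 8000 h × $0.27 = $0.00 + $604.8 = $604.8
mini PC: $323.53 + (45/1000) kW × 8000 h × $0.27 = $323.53 + $97.2 = $420.73
Saving = $604.8 − $420.73 = $184.07

$184.07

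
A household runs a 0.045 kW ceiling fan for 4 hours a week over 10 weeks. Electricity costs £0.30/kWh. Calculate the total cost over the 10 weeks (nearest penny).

Runtime = 4 h/week × 10 weeks = 40 h
Energy = 0.045 kW × 40 h = 1.8 kWh
Cost = 1.8 kWh × £0.30/kWh = £0.54

£0.54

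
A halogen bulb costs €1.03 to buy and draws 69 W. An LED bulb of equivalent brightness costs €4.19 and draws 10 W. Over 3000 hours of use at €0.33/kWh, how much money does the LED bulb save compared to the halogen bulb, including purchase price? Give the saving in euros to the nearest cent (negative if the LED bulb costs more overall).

€55.25

halogen bulb: €1.03 + (69/1000) kW × 3000 h × €0.33 = €1.03 + €68.31 = €69.34
LED bulb: €4.19 + (10/1000) kW × 3000 h × €0.33 = €4.19 + €9.9 = €14.09
Saving = €69.34 − €14.09 = €55.25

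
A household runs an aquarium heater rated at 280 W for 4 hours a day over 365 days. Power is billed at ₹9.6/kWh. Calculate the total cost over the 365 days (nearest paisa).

₹3924.48

Runtime = 4 h/day × 365 days = 1460 h
Energy = 0.28 kW × 1460 h = 408.8 kWh
Cost = 408.8 kWh × ₹9.6/kWh = ₹3924.48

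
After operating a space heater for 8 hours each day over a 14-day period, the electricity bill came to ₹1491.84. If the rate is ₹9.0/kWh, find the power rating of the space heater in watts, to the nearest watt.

1480 W

Energy = ₹1491.84 ÷ ₹9.0/kWh = 165.76 kWh
Runtime = 8 h/day × 14 days = 112 h
Power = 165.76 kWh ÷ 112 h = 1.48 kW = 1480 W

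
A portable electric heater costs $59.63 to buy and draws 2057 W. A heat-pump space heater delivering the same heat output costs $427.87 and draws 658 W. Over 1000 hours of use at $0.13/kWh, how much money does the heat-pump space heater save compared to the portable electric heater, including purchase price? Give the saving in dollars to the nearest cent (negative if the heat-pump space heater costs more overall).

-$186.37

portable electric heater: $59.63 + (2057/1000) kW × 1000 h × $0.13 = $59.63 + $267.41 = $327.04
heat-pump space heater: $427.87 + (658/1000) kW × 1000 h × $0.13 = $427.87 + $85.54 = $513.41
Saving = $327.04 − $513.41 = −$186.37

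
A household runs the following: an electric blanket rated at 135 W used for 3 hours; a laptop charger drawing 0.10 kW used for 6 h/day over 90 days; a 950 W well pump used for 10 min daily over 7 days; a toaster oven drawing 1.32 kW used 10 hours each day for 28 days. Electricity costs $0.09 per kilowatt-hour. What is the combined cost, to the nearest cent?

electric blanket: 0.135 kW × 3 h = 0.405 kWh
laptop charger: Runtime = 6 h/day × 90 days = 540 h
laptop charger: 0.1 kW × 540 h = 54 kWh
well pump: Runtime = 10 min × 7 = 70 min = 1.166666… h
well pump: 0.95 kW × 1.166666… h = 1.108333… kWh
toaster oven: Runtime = 10 h/day × 28 days = 280 h
toaster oven: 1.32 kW × 280 h = 369.6 kWh
Total energy = 425.113333… kWh
Cost = 425.113333… × $0.09 = $38.26

$38.26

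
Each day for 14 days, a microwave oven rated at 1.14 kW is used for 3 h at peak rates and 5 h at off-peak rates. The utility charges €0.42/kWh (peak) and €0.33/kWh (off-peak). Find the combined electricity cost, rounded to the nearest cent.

€46.44

Peak energy = 1.14 kW × 3 h × 14 = 47.88 kWh
Off-peak energy = 1.14 kW × 5 h × 14 = 79.8 kWh
Cost = 47.88 × €0.42 + 79.8 × €0.33 = €20.1096 + €26.334 = €46.44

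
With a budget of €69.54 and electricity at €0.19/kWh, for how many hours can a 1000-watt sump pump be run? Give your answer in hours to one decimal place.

Energy available = €69.54 ÷ €0.19/kWh = 366 kWh
Hours = 366 kWh ÷ 1 kW = 366.0 h

366.0 h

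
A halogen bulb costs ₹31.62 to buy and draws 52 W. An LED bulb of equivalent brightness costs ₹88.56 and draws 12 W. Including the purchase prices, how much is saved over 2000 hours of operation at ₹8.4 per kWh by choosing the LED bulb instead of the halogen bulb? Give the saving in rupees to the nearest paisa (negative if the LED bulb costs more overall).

halogen bulb: ₹31.62 + (52/1000) kW × 2000 h × ₹8.4 = ₹31.62 + ₹873.6 = ₹905.22
LED bulb: ₹88.56 + (12/1000) kW × 2000 h × ₹8.4 = ₹88.56 + ₹201.6 = ₹290.16
Saving = ₹905.22 − ₹290.16 = ₹615.06

₹615.06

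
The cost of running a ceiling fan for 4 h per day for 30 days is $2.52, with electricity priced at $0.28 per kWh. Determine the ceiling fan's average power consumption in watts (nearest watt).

Energy = $2.52 ÷ $0.28/kWh = 9 kWh
Runtime = 4 h/day × 30 days = 120 h
Power = 9 kWh ÷ 120 h = 0.075 kW = 75 W

75 W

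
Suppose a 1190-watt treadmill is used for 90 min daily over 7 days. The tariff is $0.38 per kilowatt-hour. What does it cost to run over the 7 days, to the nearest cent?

Runtime = 90 min × 7 = 630 min = 10.5 h
Energy = 1.19 kW × 10.5 h = 12.495 kWh
Cost = 12.495 kWh × $0.38/kWh = $4.75

$4.75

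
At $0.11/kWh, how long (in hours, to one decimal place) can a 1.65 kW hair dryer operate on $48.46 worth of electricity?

Energy available = $48.46 ÷ $0.11/kWh = 440.5455 kWh
Hours = 440.5455 kWh ÷ 1.65 kW = 267.0 h

267.0 h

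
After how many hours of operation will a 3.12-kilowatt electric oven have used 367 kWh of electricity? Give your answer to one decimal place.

117.6 h

Hours = 367 kWh ÷ 3.12 kW = 117.6 h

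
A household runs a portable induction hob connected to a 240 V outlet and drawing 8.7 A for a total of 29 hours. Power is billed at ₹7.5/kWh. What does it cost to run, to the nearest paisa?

₹454.14

Power = 8.7 A × 240 V = 2088 W = 2.088 kW
Energy = 2.088 kW × 29 h = 60.552 kWh
Cost = 60.552 kWh × ₹7.5/kWh = ₹454.14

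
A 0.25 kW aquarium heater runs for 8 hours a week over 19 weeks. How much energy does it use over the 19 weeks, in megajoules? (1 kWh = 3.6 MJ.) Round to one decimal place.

Runtime = 8 h/week × 19 weeks = 152 h
Energy = 0.25 kW × 152 h = 38 kWh
= 38 × 3.6 MJ = 136.8 MJ

136.8 MJ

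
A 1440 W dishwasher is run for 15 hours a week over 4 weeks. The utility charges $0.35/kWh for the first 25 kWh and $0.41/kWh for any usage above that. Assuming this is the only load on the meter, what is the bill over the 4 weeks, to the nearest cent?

$33.92

Runtime = 15 h/week × 4 weeks = 60 h
Energy = 1.44 kW × 60 h = 86.4 kWh
Tier 1 (0–25 kWh): 25 × $0.35 = $8.75
Above 25 kWh: 61.4 × $0.41 = $25.174
Bill = $33.92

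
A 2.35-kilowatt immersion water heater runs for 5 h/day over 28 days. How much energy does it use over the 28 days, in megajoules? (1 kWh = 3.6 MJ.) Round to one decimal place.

1184.4 MJ

Runtime = 5 h/day × 28 days = 140 h
Energy = 2.35 kW × 140 h = 329 kWh
= 329 × 3.6 MJ = 1184.4 MJ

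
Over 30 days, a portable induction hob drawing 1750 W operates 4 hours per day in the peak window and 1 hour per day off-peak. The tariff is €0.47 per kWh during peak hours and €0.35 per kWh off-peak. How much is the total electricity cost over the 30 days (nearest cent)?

€117.08

Peak energy = 1.75 kW × 4 h × 30 = 210 kWh
Off-peak energy = 1.75 kW × 1 h × 30 = 52.5 kWh
Cost = 210 × €0.47 + 52.5 × €0.35 = €98.7 + €18.375 = €117.08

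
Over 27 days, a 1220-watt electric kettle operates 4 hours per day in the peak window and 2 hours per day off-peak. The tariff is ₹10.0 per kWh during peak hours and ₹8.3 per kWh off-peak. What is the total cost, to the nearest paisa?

Peak energy = 1.22 kW × 4 h × 27 = 131.76 kWh
Off-peak energy = 1.22 kW × 2 h × 27 = 65.88 kWh
Cost = 131.76 × ₹10.0 + 65.88 × ₹8.3 = ₹1317.6 + ₹546.804 = ₹1864.40

₹1864.40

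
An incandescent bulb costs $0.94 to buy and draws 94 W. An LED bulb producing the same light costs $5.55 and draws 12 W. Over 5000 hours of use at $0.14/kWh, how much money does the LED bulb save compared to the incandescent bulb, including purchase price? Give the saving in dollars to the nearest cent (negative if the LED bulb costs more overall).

$52.79

incandescent bulb: $0.94 + (94/1000) kW × 5000 h × $0.14 = $0.94 + $65.8 = $66.74
LED bulb: $5.55 + (12/1000) kW × 5000 h × $0.14 = $5.55 + $8.4 = $13.95
Saving = $66.74 − $13.95 = $52.79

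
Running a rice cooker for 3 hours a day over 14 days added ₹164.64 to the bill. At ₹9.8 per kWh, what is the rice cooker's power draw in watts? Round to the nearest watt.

400 W

Energy = ₹164.64 ÷ ₹9.8/kWh = 16.8 kWh
Runtime = 3 h/day × 14 days = 42 h
Power = 16.8 kWh ÷ 42 h = 0.4 kW = 400 W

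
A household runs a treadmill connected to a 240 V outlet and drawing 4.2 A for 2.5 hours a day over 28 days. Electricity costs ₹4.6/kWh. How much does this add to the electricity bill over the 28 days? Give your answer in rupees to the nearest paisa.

₹324.58

Power = 4.2 A × 240 V = 1008 W = 1.008 kW
Runtime = 2.5 h/day × 28 days = 70 h
Energy = 1.008 kW × 70 h = 70.56 kWh
Cost = 70.56 kWh × ₹4.6/kWh = ₹324.58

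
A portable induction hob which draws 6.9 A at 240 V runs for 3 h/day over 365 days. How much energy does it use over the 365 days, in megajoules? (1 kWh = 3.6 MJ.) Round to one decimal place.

Power = 6.9 A × 240 V = 1656 W = 1.656 kW
Runtime = 3 h/day × 365 days = 1095 h
Energy = 1.656 kW × 1095 h = 1813.32 kWh
= 1813.32 × 3.6 MJ = 6528.0 MJ

6528.0 MJ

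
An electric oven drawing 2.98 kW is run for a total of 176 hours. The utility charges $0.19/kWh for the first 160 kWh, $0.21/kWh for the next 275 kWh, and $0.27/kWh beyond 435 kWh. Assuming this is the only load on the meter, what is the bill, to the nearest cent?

Energy = 2.98 kW × 176 h = 524.48 kWh
Tier 1 (0–160 kWh): 160 × $0.19 = $30.4
Tier 2 (160–435 kWh): 275 × $0.21 = $57.75
Above 435 kWh: 89.48 × $0.27 = $24.1596
Bill = $112.31

$112.31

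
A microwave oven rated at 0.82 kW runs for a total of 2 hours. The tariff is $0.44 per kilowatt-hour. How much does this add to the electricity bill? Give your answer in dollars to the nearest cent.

Energy = 0.82 kW × 2 h = 1.64 kWh
Cost = 1.64 kWh × $0.44/kWh = $0.72

$0.72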